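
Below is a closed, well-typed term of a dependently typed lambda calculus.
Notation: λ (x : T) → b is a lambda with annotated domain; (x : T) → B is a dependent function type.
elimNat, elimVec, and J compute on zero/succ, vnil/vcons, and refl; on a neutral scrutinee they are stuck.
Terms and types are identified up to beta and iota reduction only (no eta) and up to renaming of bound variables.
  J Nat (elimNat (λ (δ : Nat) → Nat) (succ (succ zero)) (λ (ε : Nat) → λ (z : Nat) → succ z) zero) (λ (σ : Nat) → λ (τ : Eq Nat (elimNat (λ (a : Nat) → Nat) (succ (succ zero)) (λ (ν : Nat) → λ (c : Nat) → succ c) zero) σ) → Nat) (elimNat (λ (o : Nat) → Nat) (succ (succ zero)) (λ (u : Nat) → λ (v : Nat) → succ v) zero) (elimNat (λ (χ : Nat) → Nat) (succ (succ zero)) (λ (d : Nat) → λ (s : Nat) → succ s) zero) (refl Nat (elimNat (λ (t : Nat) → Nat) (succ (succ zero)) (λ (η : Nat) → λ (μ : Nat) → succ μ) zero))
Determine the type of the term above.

the term's type:
  Nat


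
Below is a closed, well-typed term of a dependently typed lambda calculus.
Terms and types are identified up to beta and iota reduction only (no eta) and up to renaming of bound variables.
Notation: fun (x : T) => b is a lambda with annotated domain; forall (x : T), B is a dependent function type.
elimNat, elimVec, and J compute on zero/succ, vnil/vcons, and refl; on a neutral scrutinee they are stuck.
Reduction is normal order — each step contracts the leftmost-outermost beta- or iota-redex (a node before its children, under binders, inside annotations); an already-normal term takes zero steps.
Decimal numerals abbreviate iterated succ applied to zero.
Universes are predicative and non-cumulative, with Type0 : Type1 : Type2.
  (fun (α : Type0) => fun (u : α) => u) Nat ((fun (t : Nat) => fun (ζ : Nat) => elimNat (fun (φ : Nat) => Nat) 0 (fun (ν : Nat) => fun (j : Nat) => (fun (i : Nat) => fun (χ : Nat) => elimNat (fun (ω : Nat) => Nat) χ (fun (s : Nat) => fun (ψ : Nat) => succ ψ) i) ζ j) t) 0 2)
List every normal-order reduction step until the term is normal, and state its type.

reduction (normal order):
  (fun (α : Type0) => fun (u : α) => u) Nat ((fun (t : Nat) => fun (ζ : Nat) => elimNat (fun (φ : Nat) => Nat) 0 (fun (ν : Nat) => fun (j : Nat) => (fun (i : Nat) => fun (χ : Nat) => elimNat (fun (ω : Nat) => Nat) χ (fun (s : Nat) => fun (ψ : Nat) => succ ψ) i) ζ j) t) 0 2)
  ~> (fun (α : Nat) => α) ((fun (u : Nat) => fun (t : Nat) => elimNat (fun (ζ : Nat) => Nat) 0 (fun (φ : Nat) => fun (ν : Nat) => (fun (j : Nat) => fun (i : Nat) => elimNat (fun (χ : Nat) => Nat) i (fun (ω : Nat) => fun (s : Nat) => succ s) j) t ν) u) 0 2)
  ~> (fun (α : Nat) => fun (u : Nat) => elimNat (fun (t : Nat) => Nat) 0 (fun (ζ : Nat) => fun (φ : Nat) => (fun (ν : Nat) => fun (j : Nat) => elimNat (fun (i : Nat) => Nat) j (fun (χ : Nat) => fun (ω : Nat) => succ ω) ν) u φ) α) 0 2
  ~> (fun (α : Nat) => elimNat (fun (u : Nat) => Nat) 0 (fun (t : Nat) => fun (ζ : Nat) => (fun (φ : Nat) => fun (ν : Nat) => elimNat (fun (j : Nat) => Nat) ν (fun (i : Nat) => fun (χ : Nat) => succ χ) φ) α ζ) 0) 2
  ~> elimNat (fun (α : Nat) => Nat) 0 (fun (u : Nat) => fun (t : Nat) => (fun (ζ : Nat) => fun (φ : Nat) => elimNat (fun (ν : Nat) => Nat) φ (fun (j : Nat) => fun (i : Nat) => succ i) ζ) 2 t) 0
  ~> 0
type:
  Nat


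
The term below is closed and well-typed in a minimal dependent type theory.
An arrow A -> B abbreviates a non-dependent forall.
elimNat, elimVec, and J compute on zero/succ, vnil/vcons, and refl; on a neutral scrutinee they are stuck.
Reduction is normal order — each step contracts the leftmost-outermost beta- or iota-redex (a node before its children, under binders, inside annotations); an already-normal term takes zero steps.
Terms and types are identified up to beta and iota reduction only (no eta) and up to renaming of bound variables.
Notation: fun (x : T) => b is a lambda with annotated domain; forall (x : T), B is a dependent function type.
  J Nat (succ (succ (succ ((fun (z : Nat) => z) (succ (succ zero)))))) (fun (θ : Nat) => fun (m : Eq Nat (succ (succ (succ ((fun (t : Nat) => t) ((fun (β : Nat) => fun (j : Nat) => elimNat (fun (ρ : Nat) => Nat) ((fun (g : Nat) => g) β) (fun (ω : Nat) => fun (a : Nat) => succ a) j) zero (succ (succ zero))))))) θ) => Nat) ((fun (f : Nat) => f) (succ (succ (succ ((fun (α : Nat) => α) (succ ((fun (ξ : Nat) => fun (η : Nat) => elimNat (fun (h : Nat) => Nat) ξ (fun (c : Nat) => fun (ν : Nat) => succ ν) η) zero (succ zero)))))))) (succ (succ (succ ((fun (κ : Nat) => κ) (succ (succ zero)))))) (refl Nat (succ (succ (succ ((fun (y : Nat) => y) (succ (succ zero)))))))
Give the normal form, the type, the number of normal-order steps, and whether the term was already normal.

resulting normal form:
  succ (succ (succ (succ (succ zero))))
inferred type:
  Nat
reduction steps (normal order): 9
term was already normal: no
first contracted redex: a J iota-redex


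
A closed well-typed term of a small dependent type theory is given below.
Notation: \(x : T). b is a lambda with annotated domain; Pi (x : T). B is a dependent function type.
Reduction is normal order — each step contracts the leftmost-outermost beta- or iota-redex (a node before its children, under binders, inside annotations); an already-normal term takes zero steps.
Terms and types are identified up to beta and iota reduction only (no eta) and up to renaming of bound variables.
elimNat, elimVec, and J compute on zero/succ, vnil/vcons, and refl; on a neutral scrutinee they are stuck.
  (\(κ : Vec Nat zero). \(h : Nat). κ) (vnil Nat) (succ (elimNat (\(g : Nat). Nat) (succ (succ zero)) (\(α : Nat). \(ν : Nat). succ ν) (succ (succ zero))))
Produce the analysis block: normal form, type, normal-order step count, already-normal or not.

normal form:
  vnil Nat
inferred type:
  Vec Nat zero
steps to reach normal form (normal order): 2
already normal: no
first redex: a beta-redex


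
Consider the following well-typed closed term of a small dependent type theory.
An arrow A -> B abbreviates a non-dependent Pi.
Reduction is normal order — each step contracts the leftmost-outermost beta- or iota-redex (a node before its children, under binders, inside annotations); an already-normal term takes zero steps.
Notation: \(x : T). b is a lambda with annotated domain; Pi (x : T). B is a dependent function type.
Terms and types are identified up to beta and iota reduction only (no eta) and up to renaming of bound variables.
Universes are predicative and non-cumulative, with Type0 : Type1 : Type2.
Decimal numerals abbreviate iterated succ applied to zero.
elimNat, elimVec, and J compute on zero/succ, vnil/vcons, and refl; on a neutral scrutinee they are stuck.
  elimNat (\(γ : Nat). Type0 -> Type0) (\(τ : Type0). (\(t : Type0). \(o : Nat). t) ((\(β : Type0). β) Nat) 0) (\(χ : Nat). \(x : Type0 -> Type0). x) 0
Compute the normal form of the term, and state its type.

normal form:
  \(γ : Type0). Nat
type:
  Type0 -> Type0
observation: the leftmost-outermost redex is an elimNat iota-redex, and normalization takes 4 steps.


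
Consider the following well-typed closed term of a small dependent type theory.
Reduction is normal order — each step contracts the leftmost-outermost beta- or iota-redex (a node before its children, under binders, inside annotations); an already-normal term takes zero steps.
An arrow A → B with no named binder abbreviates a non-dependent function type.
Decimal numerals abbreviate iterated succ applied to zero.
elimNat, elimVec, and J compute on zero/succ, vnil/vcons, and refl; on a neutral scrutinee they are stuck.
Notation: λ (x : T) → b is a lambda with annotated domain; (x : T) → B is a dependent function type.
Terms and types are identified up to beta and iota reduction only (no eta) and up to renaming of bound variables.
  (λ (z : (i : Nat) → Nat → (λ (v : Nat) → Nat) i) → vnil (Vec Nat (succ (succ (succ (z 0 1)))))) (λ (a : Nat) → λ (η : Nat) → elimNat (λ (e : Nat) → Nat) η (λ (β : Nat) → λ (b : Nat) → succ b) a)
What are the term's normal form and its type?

reduced normal form:
  vnil (Vec Nat 4)
type:
  Vec (Vec Nat 4) 0


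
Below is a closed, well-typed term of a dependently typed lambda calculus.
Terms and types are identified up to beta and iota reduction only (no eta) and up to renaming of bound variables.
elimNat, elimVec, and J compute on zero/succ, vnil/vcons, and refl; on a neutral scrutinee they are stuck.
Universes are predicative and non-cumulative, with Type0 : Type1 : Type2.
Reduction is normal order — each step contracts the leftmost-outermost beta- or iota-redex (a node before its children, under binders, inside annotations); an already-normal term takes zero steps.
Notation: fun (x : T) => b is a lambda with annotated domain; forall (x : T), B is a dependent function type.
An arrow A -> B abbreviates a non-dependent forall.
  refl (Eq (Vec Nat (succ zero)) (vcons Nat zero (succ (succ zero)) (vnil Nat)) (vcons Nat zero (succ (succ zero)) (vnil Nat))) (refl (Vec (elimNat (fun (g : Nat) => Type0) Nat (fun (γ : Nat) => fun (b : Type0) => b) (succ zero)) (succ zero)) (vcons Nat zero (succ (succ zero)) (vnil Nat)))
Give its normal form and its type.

reduced normal form:
  refl (Eq (Vec Nat (succ zero)) (vcons Nat zero (succ (succ zero)) (vnil Nat)) (vcons Nat zero (succ (succ zero)) (vnil Nat))) (refl (Vec Nat (succ zero)) (vcons Nat zero (succ (succ zero)) (vnil Nat)))
inferred type:
  Eq (Eq (Vec Nat (succ zero)) (vcons Nat zero (succ (succ zero)) (vnil Nat)) (vcons Nat zero (succ (succ zero)) (vnil Nat))) (refl (Vec Nat (succ zero)) (vcons Nat zero (succ (succ zero)) (vnil Nat))) (refl (Vec Nat (succ zero)) (vcons Nat zero (succ (succ zero)) (vnil Nat)))
observation: the leftmost-outermost redex is an elimNat iota-redex, and normalization takes 4 steps.


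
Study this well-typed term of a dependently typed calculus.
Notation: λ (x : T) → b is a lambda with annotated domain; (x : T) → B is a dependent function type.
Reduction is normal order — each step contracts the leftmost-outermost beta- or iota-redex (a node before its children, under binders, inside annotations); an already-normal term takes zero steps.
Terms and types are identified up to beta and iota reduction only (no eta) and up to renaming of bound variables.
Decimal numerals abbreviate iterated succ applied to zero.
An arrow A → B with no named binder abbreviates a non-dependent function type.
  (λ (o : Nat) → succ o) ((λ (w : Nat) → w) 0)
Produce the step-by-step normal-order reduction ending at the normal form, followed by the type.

reduction (normal order):
  (λ (o : Nat) → succ o) ((λ (w : Nat) → w) 0)
  ~> succ ((λ (o : Nat) → o) 0)
  ~> 1
the term's type:
  Nat


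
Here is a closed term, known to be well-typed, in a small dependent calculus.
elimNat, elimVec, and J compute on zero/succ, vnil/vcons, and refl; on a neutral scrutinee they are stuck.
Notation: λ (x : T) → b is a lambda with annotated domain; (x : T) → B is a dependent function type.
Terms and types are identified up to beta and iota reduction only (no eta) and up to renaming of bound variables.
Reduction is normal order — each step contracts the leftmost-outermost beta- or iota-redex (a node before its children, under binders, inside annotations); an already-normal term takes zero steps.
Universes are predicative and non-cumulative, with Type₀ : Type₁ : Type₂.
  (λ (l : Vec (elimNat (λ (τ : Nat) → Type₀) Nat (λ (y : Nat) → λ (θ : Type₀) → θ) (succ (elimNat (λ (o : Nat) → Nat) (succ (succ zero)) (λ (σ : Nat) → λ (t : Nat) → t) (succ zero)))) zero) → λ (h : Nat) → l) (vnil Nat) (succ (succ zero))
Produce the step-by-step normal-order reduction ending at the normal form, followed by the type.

normal-order reduction sequence:
  (λ (l : Vec (elimNat (λ (τ : Nat) → Type₀) Nat (λ (y : Nat) → λ (θ : Type₀) → θ) (succ (elimNat (λ (o : Nat) → Nat) (succ (succ zero)) (λ (σ : Nat) → λ (t : Nat) → t) (succ zero)))) zero) → λ (h : Nat) → l) (vnil Nat) (succ (succ zero))
  ~> (λ (l : Nat) → vnil Nat) (succ (succ zero))
  ~> vnil Nat
inferred type:
  Vec Nat zero


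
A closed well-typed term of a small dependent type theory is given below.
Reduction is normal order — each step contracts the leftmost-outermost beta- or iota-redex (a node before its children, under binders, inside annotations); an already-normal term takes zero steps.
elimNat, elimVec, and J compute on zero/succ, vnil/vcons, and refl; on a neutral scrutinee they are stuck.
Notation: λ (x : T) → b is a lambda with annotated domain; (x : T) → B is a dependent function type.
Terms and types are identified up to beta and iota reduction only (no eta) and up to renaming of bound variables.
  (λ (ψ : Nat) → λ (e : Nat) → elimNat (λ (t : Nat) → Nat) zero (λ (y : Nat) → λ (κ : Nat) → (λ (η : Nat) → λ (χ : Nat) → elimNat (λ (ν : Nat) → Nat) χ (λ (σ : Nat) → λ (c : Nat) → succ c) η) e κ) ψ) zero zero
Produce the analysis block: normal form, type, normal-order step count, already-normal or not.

reduced normal form:
  zero
type:
  Nat
normal-order step count: 3
started in normal form: no
first redex: a beta-redex


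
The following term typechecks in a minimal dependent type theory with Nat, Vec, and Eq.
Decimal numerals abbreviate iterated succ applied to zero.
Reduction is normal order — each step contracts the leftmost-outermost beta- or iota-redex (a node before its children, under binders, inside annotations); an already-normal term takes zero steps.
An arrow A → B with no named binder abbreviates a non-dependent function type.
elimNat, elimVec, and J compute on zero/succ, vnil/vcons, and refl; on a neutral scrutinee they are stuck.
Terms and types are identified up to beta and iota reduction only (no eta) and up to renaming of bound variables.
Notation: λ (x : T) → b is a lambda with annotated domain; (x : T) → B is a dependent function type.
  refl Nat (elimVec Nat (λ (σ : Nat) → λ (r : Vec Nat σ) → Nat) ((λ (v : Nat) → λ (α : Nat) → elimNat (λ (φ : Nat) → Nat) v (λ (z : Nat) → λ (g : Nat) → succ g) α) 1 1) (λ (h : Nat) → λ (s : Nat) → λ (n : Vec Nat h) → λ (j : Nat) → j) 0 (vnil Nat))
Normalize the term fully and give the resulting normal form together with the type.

resulting normal form:
  refl Nat 2
the term's type:
  Eq Nat 2 2
observation: the leftmost-outermost redex is an elimVec iota-redex, and normalization takes 7 steps.


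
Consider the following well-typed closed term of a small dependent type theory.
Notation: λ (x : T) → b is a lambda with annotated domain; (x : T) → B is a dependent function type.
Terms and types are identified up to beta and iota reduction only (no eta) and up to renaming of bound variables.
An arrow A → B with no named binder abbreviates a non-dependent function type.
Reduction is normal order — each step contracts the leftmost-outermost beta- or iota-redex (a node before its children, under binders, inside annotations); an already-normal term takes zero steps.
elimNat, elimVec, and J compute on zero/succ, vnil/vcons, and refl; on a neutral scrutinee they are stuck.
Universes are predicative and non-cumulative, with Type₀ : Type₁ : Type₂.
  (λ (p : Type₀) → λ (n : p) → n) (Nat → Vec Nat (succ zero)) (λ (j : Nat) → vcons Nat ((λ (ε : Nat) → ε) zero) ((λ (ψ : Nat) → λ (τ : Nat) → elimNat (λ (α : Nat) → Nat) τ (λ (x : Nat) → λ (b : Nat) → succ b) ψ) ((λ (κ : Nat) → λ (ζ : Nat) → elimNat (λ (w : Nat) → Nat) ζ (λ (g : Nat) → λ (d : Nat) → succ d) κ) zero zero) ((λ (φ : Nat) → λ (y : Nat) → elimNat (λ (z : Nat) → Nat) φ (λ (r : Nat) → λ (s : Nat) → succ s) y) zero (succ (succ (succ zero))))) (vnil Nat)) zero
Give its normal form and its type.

resulting normal form:
  vcons Nat zero (succ (succ (succ zero))) (vnil Nat)
type:
  Vec Nat (succ zero)
observation: the first redex contracted is a beta-redex; the normal form is reached in 22 normal-order steps.


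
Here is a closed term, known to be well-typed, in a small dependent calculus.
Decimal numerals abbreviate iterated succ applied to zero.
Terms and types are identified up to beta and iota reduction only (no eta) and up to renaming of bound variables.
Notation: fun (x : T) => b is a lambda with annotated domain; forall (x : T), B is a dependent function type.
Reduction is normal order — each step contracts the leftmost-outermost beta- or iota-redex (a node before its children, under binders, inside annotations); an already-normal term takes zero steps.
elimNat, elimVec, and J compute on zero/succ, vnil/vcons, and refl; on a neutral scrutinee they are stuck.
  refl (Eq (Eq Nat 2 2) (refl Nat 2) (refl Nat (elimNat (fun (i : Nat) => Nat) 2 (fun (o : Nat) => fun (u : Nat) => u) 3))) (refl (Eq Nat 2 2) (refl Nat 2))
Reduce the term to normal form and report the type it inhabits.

normal form:
  refl (Eq (Eq Nat 2 2) (refl Nat 2) (refl Nat 2)) (refl (Eq Nat 2 2) (refl Nat 2))
type:
  Eq (Eq (Eq Nat 2 2) (refl Nat 2) (refl Nat 2)) (refl (Eq Nat 2 2) (refl Nat 2)) (refl (Eq Nat 2 2) (refl Nat 2))


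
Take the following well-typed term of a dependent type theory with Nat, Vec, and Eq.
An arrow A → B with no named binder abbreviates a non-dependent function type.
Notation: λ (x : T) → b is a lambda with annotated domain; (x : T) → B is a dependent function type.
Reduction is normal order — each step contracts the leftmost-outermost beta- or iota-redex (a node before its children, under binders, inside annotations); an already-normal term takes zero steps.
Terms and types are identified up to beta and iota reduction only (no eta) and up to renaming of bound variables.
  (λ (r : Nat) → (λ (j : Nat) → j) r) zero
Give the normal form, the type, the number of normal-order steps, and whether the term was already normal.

normal form:
  zero
inferred type:
  Nat
normal-order step count: 2
term was already normal: no
first redex: a beta-redex


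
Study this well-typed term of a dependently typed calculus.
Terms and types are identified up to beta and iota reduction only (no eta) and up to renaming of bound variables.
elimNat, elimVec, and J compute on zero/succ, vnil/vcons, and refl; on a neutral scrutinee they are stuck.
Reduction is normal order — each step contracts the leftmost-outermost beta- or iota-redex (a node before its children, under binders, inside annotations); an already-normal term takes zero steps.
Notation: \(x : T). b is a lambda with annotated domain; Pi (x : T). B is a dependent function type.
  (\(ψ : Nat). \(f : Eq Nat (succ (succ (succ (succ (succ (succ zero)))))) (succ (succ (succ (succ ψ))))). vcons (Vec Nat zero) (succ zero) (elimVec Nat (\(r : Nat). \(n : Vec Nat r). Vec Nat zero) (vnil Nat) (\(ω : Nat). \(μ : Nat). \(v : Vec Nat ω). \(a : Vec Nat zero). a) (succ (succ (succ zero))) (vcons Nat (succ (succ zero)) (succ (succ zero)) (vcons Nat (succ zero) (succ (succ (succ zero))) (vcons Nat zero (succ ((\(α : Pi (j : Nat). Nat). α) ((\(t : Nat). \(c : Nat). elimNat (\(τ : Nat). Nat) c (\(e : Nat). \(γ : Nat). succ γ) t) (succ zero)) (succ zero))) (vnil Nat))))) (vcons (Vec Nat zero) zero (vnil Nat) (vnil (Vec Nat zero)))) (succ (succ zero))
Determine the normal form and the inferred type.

reduced normal form:
  \(ψ : Eq Nat (succ (succ (succ (succ (succ (succ zero)))))) (succ (succ (succ (succ (succ (succ zero))))))). vcons (Vec Nat zero) (succ zero) (vnil Nat) (vcons (Vec Nat zero) zero (vnil Nat) (vnil (Vec Nat zero)))
inferred type:
  Pi (ψ : Eq Nat (succ (succ (succ (succ (succ (succ zero)))))) (succ (succ (succ (succ (succ (succ zero))))))). Vec (Vec Nat zero) (succ (succ zero))
observation: 17 normal-order steps separate the term from its normal form.


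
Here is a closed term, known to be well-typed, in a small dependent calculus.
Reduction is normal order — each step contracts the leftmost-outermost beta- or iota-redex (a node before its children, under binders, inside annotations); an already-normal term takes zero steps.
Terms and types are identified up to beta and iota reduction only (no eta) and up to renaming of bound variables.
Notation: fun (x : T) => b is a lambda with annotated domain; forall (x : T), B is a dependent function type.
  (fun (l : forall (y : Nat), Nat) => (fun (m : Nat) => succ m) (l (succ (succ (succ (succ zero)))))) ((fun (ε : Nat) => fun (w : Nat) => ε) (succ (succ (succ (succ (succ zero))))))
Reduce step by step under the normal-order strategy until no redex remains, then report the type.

normal-order reduction:
  (fun (l : forall (y : Nat), Nat) => (fun (m : Nat) => succ m) (l (succ (succ (succ (succ zero)))))) ((fun (ε : Nat) => fun (w : Nat) => ε) (succ (succ (succ (succ (succ zero))))))
  ~> (fun (l : Nat) => succ l) ((fun (y : Nat) => fun (m : Nat) => y) (succ (succ (succ (succ (succ zero))))) (succ (succ (succ (succ zero)))))
  ~> succ ((fun (l : Nat) => fun (y : Nat) => l) (succ (succ (succ (succ (succ zero))))) (succ (succ (succ (succ zero)))))
  ~> succ ((fun (l : Nat) => succ (succ (succ (succ (succ zero))))) (succ (succ (succ (succ zero)))))
  ~> succ (succ (succ (succ (succ (succ zero)))))
inferred type:
  Nat


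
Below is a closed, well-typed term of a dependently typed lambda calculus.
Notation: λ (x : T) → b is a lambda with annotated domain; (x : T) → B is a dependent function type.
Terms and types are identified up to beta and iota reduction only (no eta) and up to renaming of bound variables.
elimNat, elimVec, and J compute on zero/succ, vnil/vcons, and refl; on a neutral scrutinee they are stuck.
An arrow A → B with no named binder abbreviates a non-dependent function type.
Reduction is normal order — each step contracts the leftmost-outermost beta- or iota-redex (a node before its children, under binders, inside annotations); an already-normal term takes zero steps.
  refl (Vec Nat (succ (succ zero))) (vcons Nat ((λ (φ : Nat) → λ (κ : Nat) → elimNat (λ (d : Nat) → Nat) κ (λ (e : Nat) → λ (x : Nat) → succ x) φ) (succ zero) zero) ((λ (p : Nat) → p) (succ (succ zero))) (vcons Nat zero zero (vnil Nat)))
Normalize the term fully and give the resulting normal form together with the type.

reduced normal form:
  refl (Vec Nat (succ (succ zero))) (vcons Nat (succ zero) (succ (succ zero)) (vcons Nat zero zero (vnil Nat)))
type:
  Eq (Vec Nat (succ (succ zero))) (vcons Nat (succ zero) (succ (succ zero)) (vcons Nat zero zero (vnil Nat))) (vcons Nat (succ zero) (succ (succ zero)) (vcons Nat zero zero (vnil Nat)))
observation: the leftmost-outermost redex is a beta-redex, and normalization takes 7 steps.


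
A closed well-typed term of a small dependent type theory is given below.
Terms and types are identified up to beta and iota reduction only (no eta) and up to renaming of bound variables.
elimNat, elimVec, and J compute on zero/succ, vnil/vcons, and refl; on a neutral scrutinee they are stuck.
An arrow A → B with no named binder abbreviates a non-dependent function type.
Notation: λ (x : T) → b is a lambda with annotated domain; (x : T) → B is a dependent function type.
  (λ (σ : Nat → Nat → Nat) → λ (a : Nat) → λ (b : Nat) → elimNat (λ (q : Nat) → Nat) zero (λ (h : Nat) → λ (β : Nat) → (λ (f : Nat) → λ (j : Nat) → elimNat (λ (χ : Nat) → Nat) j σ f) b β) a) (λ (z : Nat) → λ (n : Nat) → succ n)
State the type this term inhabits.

inferred type:
  Nat → Nat → Nat


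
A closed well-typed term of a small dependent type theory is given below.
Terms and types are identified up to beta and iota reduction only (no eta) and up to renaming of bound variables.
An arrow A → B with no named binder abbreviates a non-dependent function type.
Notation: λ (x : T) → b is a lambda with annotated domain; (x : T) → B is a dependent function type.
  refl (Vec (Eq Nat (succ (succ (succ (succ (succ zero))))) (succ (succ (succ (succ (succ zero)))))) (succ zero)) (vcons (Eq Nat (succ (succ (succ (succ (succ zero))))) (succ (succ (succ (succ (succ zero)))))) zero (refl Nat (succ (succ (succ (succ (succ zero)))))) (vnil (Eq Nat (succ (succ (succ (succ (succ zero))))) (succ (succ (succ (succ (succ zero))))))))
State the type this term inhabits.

type:
  Eq (Vec (Eq Nat (succ (succ (succ (succ (succ zero))))) (succ (succ (succ (succ (succ zero)))))) (succ zero)) (vcons (Eq Nat (succ (succ (succ (succ (succ zero))))) (succ (succ (succ (succ (succ zero)))))) zero (refl Nat (succ (succ (succ (succ (succ zero)))))) (vnil (Eq Nat (succ (succ (succ (succ (succ zero))))) (succ (succ (succ (succ (succ zero)))))))) (vcons (Eq Nat (succ (succ (succ (succ (succ zero))))) (succ (succ (succ (succ (succ zero)))))) zero (refl Nat (succ (succ (succ (succ (succ zero)))))) (vnil (Eq Nat (succ (succ (succ (succ (succ zero))))) (succ (succ (succ (succ (succ zero))))))))


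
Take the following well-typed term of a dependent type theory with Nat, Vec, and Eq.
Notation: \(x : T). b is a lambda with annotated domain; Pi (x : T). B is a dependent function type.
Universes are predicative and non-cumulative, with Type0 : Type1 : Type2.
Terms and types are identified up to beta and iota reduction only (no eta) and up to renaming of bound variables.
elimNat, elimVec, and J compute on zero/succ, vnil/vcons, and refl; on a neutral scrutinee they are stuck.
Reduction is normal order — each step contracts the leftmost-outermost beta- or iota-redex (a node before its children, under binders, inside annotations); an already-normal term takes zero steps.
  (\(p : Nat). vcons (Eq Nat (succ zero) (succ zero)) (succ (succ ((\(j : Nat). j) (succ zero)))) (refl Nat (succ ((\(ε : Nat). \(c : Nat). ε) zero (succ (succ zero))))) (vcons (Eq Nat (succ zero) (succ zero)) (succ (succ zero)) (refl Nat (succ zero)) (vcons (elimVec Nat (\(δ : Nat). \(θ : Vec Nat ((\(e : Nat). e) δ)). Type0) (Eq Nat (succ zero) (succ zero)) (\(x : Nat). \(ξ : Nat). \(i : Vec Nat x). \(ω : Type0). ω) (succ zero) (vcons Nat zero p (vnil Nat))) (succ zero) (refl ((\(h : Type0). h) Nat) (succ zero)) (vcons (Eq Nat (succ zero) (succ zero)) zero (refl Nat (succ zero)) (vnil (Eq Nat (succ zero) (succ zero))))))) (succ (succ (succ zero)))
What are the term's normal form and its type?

reduced normal form:
  vcons (Eq Nat (succ zero) (succ zero)) (succ (succ (succ zero))) (refl Nat (succ zero)) (vcons (Eq Nat (succ zero) (succ zero)) (succ (succ zero)) (refl Nat (succ zero)) (vcons (Eq Nat (succ zero) (succ zero)) (succ zero) (refl Nat (succ zero)) (vcons (Eq Nat (succ zero) (succ zero)) zero (refl Nat (succ zero)) (vnil (Eq Nat (succ zero) (succ zero))))))
inferred type:
  Vec (Eq Nat (succ zero) (succ zero)) (succ (succ (succ (succ zero))))
observation: 11 normal-order steps normalize the term, beginning with a beta-redex.


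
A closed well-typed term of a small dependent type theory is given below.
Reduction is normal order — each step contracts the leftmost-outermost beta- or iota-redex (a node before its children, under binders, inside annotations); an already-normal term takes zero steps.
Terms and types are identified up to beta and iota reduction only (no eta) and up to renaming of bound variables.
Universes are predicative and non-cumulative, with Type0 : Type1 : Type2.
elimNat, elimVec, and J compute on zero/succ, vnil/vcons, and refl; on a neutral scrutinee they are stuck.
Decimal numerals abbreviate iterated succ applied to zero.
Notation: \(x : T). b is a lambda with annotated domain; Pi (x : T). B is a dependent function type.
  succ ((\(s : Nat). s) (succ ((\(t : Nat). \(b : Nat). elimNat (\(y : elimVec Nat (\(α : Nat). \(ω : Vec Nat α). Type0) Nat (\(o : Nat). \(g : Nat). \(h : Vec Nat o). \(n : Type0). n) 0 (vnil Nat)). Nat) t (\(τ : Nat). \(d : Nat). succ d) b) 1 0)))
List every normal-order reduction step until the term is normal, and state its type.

normal-order reduction sequence:
  succ ((\(s : Nat). s) (succ ((\(t : Nat). \(b : Nat). elimNat (\(y : elimVec Nat (\(α : Nat). \(ω : Vec Nat α). Type0) Nat (\(o : Nat). \(g : Nat). \(h : Vec Nat o). \(n : Type0). n) 0 (vnil Nat)). Nat) t (\(τ : Nat). \(d : Nat). succ d) b) 1 0)))
  ~> succ (succ ((\(s : Nat). \(t : Nat). elimNat (\(b : elimVec Nat (\(y : Nat). \(α : Vec Nat y). Type0) Nat (\(ω : Nat). \(o : Nat). \(g : Vec Nat ω). \(h : Type0). h) 0 (vnil Nat)). Nat) s (\(n : Nat). \(τ : Nat). succ τ) t) 1 0))
  ~> succ (succ ((\(s : Nat). elimNat (\(t : elimVec Nat (\(b : Nat). \(y : Vec Nat b). Type0) Nat (\(α : Nat). \(ω : Nat). \(o : Vec Nat α). \(g : Type0). g) 0 (vnil Nat)). Nat) 1 (\(h : Nat). \(n : Nat). succ n) s) 0))
  ~> succ (succ (elimNat (\(s : elimVec Nat (\(t : Nat). \(b : Vec Nat t). Type0) Nat (\(y : Nat). \(α : Nat). \(ω : Vec Nat y). \(o : Type0). o) 0 (vnil Nat)). Nat) 1 (\(g : Nat). \(h : Nat). succ h) 0))
  ~> 3
the term's type:
  Nat


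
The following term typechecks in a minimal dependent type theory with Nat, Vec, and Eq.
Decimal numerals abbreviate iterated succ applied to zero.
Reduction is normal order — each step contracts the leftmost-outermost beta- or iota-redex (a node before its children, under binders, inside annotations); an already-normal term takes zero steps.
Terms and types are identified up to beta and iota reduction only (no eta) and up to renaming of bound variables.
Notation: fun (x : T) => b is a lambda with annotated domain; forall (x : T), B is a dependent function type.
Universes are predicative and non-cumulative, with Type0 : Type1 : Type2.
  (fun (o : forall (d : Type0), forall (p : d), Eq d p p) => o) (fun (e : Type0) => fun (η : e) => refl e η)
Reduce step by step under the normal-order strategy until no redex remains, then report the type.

reduction (normal order):
  (fun (o : forall (d : Type0), forall (p : d), Eq d p p) => o) (fun (e : Type0) => fun (η : e) => refl e η)
  ~> fun (o : Type0) => fun (d : o) => refl o d
the term's type:
  forall (o : Type0), forall (d : o), Eq o d d


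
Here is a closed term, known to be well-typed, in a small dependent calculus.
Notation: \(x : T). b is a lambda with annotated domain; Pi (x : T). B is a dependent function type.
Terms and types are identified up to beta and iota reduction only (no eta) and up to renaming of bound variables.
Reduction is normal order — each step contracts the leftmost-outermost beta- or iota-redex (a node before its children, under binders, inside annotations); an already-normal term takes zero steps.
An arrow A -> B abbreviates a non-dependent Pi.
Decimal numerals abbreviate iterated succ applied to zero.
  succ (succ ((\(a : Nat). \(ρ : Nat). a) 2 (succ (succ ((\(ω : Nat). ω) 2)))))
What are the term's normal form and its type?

resulting normal form:
  4
inferred type:
  Nat
observation: the term reaches its normal form after 2 normal-order steps.


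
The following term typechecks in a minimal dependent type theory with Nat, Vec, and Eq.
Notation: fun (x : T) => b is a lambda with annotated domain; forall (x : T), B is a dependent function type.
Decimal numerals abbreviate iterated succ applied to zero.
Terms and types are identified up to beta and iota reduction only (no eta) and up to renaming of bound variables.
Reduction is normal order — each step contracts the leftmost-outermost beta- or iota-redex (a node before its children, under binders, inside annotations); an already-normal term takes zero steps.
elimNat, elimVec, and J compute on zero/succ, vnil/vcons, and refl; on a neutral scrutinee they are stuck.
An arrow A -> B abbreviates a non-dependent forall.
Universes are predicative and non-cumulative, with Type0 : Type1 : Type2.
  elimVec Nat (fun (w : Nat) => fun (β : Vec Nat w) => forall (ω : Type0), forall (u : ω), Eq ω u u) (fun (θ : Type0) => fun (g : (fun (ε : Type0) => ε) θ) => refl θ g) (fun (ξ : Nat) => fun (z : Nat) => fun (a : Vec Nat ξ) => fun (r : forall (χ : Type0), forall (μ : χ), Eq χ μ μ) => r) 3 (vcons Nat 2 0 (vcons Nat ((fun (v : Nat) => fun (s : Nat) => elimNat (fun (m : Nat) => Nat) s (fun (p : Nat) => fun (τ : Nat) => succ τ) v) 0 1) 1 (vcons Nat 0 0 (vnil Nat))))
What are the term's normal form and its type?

resulting normal form:
  fun (w : Type0) => fun (β : w) => refl w β
type:
  forall (w : Type0), forall (β : w), Eq w β β
observation: normalization takes exactly 17 steps under the normal-order strategy.


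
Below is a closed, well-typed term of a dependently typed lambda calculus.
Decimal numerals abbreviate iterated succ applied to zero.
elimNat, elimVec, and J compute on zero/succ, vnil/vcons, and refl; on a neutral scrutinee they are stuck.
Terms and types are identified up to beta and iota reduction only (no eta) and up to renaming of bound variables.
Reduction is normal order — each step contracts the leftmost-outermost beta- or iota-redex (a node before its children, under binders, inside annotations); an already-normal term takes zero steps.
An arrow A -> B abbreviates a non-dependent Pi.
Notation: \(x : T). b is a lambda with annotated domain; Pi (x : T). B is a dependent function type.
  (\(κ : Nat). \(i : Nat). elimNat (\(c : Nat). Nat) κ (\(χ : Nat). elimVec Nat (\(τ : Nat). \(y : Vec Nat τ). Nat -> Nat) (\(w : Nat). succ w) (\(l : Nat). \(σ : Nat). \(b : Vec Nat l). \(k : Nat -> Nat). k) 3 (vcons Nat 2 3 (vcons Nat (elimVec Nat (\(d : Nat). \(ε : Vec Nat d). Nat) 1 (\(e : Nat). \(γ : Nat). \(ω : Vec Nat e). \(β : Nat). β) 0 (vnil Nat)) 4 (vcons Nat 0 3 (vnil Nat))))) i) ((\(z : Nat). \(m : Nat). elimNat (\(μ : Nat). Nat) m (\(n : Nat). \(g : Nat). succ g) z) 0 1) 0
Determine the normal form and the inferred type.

reduced normal form:
  1
inferred type:
  Nat
observation: contracting a beta-redex first, the term normalizes in 6 steps.


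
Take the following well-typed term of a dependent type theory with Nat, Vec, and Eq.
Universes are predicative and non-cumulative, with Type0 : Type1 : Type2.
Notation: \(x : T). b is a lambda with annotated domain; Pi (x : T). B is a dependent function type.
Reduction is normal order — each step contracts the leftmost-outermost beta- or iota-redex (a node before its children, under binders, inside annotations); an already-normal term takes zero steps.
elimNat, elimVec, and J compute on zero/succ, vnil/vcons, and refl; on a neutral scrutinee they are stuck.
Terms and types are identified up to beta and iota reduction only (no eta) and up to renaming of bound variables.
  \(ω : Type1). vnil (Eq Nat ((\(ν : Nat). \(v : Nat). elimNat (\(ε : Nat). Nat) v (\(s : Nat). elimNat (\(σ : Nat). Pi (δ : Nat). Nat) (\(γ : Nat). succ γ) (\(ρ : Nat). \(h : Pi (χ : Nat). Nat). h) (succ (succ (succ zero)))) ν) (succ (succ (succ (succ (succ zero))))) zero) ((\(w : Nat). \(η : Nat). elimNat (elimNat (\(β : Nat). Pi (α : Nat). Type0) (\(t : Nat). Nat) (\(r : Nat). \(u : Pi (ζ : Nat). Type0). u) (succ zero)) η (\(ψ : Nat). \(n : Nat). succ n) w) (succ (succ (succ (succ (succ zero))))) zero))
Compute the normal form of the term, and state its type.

normal form:
  \(ω : Type1). vnil (Eq Nat (succ (succ (succ (succ (succ zero))))) (succ (succ (succ (succ (succ zero))))))
type:
  Pi (ω : Type1). Vec (Eq Nat (succ (succ (succ (succ (succ zero))))) (succ (succ (succ (succ (succ zero)))))) zero


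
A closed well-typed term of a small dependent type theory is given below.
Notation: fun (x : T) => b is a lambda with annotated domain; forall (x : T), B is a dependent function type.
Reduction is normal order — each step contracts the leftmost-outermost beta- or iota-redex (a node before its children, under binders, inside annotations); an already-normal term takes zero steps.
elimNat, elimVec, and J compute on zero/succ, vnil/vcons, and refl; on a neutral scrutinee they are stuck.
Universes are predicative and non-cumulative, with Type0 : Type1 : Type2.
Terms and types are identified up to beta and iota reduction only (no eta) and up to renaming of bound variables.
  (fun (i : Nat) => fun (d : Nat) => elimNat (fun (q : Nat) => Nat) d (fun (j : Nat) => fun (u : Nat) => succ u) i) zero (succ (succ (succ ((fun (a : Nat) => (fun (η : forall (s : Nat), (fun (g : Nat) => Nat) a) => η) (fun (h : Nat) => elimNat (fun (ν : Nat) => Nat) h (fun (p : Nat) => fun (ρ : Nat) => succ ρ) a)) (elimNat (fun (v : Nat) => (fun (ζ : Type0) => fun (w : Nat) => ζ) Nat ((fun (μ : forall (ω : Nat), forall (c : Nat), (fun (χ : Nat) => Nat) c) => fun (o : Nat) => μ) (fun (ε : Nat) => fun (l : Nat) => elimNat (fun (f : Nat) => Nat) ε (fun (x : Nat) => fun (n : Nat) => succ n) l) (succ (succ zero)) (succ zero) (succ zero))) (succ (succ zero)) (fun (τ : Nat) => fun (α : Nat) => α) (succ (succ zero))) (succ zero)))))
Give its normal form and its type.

resulting normal form:
  succ (succ (succ (succ (succ (succ zero)))))
type:
  Nat
observation: reduction starts at a beta-redex, and 20 normal-order steps reach the normal form.


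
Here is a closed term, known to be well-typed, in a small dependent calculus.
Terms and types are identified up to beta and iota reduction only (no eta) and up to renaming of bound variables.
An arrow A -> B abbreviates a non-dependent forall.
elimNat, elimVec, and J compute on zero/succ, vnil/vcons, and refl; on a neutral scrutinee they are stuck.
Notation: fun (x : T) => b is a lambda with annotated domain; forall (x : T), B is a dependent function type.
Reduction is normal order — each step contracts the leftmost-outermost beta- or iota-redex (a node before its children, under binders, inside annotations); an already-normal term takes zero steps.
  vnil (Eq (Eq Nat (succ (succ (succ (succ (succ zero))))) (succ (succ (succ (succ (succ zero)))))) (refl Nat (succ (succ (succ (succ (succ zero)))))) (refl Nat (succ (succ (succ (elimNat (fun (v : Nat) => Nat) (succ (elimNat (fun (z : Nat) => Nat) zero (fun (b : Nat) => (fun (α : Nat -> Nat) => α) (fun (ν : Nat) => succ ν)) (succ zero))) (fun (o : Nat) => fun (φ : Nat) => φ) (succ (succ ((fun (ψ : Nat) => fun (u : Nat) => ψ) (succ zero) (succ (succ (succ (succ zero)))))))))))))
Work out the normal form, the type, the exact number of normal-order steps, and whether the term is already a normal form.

reduced normal form:
  vnil (Eq (Eq Nat (succ (succ (succ (succ (succ zero))))) (succ (succ (succ (succ (succ zero)))))) (refl Nat (succ (succ (succ (succ (succ zero)))))) (refl Nat (succ (succ (succ (succ (succ zero)))))))
type:
  Vec (Eq (Eq Nat (succ (succ (succ (succ (succ zero))))) (succ (succ (succ (succ (succ zero)))))) (refl Nat (succ (succ (succ (succ (succ zero)))))) (refl Nat (succ (succ (succ (succ (succ zero))))))) zero
steps to reach normal form (normal order): 17
already normal: no
first contracted redex: an elimNat iota-redex


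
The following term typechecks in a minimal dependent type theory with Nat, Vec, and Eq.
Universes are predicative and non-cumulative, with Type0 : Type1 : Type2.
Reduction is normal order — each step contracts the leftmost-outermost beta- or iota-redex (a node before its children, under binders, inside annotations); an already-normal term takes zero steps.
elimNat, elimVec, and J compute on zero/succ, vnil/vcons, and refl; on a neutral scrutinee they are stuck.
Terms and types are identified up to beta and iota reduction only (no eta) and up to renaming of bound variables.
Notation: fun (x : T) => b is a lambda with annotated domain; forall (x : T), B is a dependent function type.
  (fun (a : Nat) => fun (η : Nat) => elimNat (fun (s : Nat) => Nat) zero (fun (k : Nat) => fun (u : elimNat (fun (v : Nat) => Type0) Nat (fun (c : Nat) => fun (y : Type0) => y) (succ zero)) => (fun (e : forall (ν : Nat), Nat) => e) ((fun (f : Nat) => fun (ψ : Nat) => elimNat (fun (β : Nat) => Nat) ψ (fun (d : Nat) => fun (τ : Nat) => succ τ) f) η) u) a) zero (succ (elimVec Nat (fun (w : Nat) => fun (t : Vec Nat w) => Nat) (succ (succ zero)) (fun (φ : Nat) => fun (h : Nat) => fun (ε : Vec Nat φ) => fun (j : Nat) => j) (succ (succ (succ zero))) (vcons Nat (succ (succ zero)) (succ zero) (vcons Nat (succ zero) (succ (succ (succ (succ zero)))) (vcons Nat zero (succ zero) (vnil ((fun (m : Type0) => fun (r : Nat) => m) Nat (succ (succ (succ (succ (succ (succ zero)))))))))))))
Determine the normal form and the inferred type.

reduced normal form:
  zero
the term's type:
  Nat
observation: 3 normal-order steps separate the term from its normal form.
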